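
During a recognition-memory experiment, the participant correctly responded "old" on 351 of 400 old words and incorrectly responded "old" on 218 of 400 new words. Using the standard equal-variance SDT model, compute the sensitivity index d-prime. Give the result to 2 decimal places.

d-prime = 1.05

H = 351/400 = 0.8775
FA = 218/400 = 0.5450
Φ⁻¹(H) = Φ⁻¹(0.8775) = 1.163
Φ⁻¹(FA) = Φ⁻¹(0.5450) = 0.113
d' = z(H) − z(FA) = 1.163 − 0.113 = 1.050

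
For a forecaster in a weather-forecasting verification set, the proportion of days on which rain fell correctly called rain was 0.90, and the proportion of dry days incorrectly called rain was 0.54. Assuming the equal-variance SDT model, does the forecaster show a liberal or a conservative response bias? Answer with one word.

liberal

z(H) = 1.282, z(FA) = 0.100
c = −½·(z(H) + z(FA)) = -0.691
c < 0 → liberal criterion (biased toward responding “yes”).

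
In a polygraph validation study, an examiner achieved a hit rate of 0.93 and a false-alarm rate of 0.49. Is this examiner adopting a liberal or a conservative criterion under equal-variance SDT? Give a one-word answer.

liberal

z(H) = 1.476, z(FA) = -0.025
c = −½·(z(H) + z(FA)) = -0.7255
c < 0 → liberal criterion (biased toward responding “yes”).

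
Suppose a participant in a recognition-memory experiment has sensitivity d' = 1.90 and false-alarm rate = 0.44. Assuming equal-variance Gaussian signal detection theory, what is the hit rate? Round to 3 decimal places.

z(false-alarm rate) = z(0.44) = -0.1510
z(H) = z(FA) + d' = -0.1510 + 1.90 = 1.7490
hit rate = Φ(1.7490) = 0.9599

hit rate = 0.960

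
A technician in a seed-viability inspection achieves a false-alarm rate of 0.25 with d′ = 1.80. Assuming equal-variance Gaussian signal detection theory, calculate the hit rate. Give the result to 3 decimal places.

hit rate = 0.870

z(false-alarm rate) = z(0.25) = -0.6745
z(H) = z(FA) + d' = -0.6745 + 1.80 = 1.1255
hit rate = Φ(1.1255) = 0.8698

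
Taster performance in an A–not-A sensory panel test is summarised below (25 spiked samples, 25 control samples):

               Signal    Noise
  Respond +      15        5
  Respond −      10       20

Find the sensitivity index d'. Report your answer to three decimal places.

H = 15/25 = 0.6000
FA = 5/25 = 0.2000
z(H) = 0.2533
z(FA) = -0.8416
d' = z(H) − z(FA) = 0.2533 − (-0.8416) = 1.0949

d' = 1.095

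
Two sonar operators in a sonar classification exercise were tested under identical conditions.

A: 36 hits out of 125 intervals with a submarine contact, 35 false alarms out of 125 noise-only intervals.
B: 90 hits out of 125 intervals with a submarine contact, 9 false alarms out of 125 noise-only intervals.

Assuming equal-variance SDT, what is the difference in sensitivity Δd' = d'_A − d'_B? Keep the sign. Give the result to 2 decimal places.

A: z(0.2880) = -0.559, z(0.2800) = -0.583, d' = 0.024
B: z(0.7200) = 0.583, z(0.0720) = -1.461, d' = 2.044
Δd' = d'_A − d'_B = 0.024 − 2.044 = -2.020
B has the higher sensitivity.

Δd' = -2.02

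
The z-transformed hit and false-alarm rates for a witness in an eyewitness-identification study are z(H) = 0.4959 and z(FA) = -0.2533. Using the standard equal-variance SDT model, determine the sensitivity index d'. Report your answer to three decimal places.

d' = 0.749

d' = z(H) − z(FA) = 0.4959 − (-0.2533) = 0.7492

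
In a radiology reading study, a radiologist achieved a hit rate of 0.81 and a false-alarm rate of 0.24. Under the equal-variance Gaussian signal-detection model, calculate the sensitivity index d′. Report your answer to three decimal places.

d′ = 1.584

z(0.81) = 0.8779, z(0.24) = -0.7063
d' = z(H) − z(FA) = 0.8779 − (-0.7063) = 1.5842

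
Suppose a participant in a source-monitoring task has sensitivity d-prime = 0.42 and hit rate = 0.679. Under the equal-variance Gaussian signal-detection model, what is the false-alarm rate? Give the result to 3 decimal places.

false-alarm rate = 0.518

z(hit rate) = z(0.679) = 0.4649
z(FA) = z(H) − d' = 0.4649 − 0.42 = 0.0449
false-alarm rate = Φ(0.0449) = 0.5179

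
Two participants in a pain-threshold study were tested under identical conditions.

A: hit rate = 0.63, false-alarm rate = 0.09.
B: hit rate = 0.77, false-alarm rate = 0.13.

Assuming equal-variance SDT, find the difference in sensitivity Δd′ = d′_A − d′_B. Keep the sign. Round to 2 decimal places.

A: z(0.63) = 0.332, z(0.09) = -1.341, d' = 1.673
B: z(0.77) = 0.739, z(0.13) = -1.126, d' = 1.865
Δd' = d'_A − d'_B = 1.673 − 1.865 = -0.192
B has the higher sensitivity.

Δd′ = -0.19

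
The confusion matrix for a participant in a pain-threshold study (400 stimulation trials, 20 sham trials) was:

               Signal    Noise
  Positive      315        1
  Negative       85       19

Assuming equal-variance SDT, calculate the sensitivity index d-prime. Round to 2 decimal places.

H = 315/400 = 0.7875
FA = 1/20 = 0.0500
z(0.7875) = 0.7978, z(0.0500) = -1.6449
d' = z(H) − z(FA) = 0.7978 − (-1.6449) = 2.4427

d-prime = 2.44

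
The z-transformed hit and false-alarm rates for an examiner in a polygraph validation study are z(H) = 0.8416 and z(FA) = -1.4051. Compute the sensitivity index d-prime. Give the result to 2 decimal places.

d' = z(H) − z(FA) = 0.8416 − (-1.4051) = 2.2467

d-prime = 2.25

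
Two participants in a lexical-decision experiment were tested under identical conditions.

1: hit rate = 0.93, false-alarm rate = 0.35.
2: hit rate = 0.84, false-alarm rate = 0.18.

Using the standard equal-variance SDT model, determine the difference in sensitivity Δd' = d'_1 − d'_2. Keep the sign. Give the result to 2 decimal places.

1: z(0.93) = 1.476, z(0.35) = -0.385, d' = 1.861
2: z(0.84) = 0.994, z(0.18) = -0.915, d' = 1.909
Δd' = d'_1 − d'_2 = 1.861 − 1.909 = -0.048
2 has the higher sensitivity.

Δd' = -0.05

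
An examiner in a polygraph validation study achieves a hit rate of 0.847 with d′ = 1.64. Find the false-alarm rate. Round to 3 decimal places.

false-alarm rate = 0.269

z(hit rate) = z(0.847) = 1.0237
z(FA) = z(H) − d' = 1.0237 − 1.64 = -0.6163
false-alarm rate = Φ(-0.6163) = 0.2688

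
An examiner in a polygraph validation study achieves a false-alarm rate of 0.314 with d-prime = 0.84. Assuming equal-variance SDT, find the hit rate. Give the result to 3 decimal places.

z(false-alarm rate) = z(0.314) = -0.4845
z(H) = z(FA) + d' = -0.4845 + 0.84 = 0.3555
hit rate = Φ(0.3555) = 0.6389

hit rate = 0.639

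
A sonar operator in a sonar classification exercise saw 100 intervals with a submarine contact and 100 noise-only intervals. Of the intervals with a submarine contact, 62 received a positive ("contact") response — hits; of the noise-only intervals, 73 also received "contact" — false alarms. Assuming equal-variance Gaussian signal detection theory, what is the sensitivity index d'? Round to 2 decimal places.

H = 62/100 = 0.6200
FA = 73/100 = 0.7300
z(0.6200) = 0.305, z(0.7300) = 0.613
d' = z(H) − z(FA) = 0.305 − 0.613 = -0.308

d' = -0.31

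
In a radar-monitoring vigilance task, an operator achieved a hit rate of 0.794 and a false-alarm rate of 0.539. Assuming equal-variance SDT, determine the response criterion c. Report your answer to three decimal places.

z(H) = 0.8204
z(FA) = 0.0979
c = −½·[z(H) + z(FA)] = −0.5 × (0.8204 + 0.0979) = -0.45915

c = -0.459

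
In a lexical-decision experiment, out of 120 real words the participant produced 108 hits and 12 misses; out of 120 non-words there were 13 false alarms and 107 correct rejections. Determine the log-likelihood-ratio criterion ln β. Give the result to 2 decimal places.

ln β = -0.06

H = 108/120 = 0.9000
FA = 13/120 = 0.1083
z(H) = z(0.9000) = 1.282
z(FA) = z(0.1083) = -1.236
ln β = −½·[z(H)² − z(FA)²] = −0.5 × (1.644 − 1.528) = -0.058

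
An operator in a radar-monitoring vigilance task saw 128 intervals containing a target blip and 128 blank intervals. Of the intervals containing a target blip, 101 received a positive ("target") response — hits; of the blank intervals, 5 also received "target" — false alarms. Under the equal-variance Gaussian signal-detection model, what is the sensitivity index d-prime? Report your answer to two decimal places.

d-prime = 2.56

H = 101/128 = 0.7891
FA = 5/128 = 0.0391
z(H) = z(0.7891) = 0.803
z(FA) = z(0.0391) = -1.761
d' = z(H) − z(FA) = 0.803 − (-1.761) = 2.564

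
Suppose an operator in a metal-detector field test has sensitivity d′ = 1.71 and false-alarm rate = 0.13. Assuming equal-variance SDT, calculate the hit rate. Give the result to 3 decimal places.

z(false-alarm rate) = z(0.13) = -1.1264
z(H) = z(FA) + d' = -1.1264 + 1.71 = 0.5836
hit rate = Φ(0.5836) = 0.7203

hit rate = 0.720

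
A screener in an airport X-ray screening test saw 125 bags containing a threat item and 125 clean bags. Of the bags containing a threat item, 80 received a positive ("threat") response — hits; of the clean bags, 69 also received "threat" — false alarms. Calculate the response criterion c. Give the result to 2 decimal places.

H = 80/125 = 0.6400
FA = 69/125 = 0.5520
z(H) = 0.358
z(FA) = 0.131
c = −½·[z(H) + z(FA)] = −0.5 × (0.358 + 0.131) = -0.2445

c = -0.24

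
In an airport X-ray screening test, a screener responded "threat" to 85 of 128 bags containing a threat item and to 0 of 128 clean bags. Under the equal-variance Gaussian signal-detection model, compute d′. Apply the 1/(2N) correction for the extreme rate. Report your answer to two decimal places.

d′ = 3.08

The false-alarm rate is 0/128 = 0, so apply the 1/(2N) correction: FA → 1/(2·128) = 0.00391.
z(H) = z(0.66406) = 0.424
z(FA) = z(0.00391) = -2.660
d' = 0.424 − (-2.660) = 3.084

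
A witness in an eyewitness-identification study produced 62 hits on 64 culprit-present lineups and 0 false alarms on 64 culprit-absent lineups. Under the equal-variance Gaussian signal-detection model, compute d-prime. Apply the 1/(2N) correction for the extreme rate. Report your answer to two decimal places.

d-prime = 4.28

The false-alarm rate is 0/64 = 0, so apply the 1/(2N) correction: FA → 1/(2·64) = 0.00781.
z(H) = z(0.96875) = 1.863
z(FA) = z(0.00781) = -2.418
d' = 1.863 − (-2.418) = 4.281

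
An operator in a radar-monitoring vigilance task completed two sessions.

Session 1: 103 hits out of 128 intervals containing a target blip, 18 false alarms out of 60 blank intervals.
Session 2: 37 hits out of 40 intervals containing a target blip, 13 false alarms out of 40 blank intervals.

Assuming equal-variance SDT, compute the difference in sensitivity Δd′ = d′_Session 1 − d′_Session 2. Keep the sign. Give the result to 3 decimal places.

Session 1: z(0.8047) = 0.8585, z(0.3000) = -0.5244, d' = 1.3829
Session 2: z(0.9250) = 1.4395, z(0.3250) = -0.4538, d' = 1.8933
Δd' = d'_Session 1 − d'_Session 2 = 1.3829 − 1.8933 = -0.5104
Session 2 has the higher sensitivity.

Δd′ = -0.510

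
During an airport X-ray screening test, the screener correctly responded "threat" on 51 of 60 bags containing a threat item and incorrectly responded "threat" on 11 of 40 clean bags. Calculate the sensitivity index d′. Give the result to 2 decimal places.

d′ = 1.63

H = 51/60 = 0.8500
FA = 11/40 = 0.2750
z(H) = z(0.8500) = 1.0364
z(FA) = z(0.2750) = -0.5978
d' = z(H) − z(FA) = 1.0364 − (-0.5978) = 1.6342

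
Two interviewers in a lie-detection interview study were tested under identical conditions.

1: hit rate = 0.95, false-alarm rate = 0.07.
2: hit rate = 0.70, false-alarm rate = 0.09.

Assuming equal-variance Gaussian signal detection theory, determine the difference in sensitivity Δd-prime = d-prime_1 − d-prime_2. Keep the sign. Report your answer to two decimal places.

1: z(0.95) = 1.645, z(0.07) = -1.476, d' = 3.121
2: z(0.70) = 0.524, z(0.09) = -1.341, d' = 1.865
Δd' = d'_1 − d'_2 = 3.121 − 1.865 = 1.256
1 has the higher sensitivity.

Δd-prime = 1.26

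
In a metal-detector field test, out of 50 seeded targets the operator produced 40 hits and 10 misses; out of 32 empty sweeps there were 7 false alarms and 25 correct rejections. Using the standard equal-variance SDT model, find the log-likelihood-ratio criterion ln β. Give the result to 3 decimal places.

ln β = -0.053

H = 40/50 = 0.8000
FA = 7/32 = 0.2188
z(0.8000) = 0.8416, z(0.2188) = -0.7763
ln β = −½·[z(H)² − z(FA)²] = −0.5 × (0.7083 − 0.6026) = -0.05285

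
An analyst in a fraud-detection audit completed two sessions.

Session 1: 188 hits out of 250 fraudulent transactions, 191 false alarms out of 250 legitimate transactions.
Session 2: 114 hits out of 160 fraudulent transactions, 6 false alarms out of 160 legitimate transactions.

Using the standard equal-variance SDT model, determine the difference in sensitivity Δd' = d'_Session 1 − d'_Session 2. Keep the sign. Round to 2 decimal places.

Session 1: z(0.7520) = 0.681, z(0.7640) = 0.719, d' = -0.038
Session 2: z(0.7125) = 0.561, z(0.0375) = -1.780, d' = 2.341
Δd' = d'_Session 1 − d'_Session 2 = -0.038 − 2.341 = -2.379
Session 2 has the higher sensitivity.

Δd' = -2.38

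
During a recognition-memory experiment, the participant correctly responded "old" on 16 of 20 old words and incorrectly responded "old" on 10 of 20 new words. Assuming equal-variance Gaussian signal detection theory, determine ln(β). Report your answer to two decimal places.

H = 16/20 = 0.8000
FA = 10/20 = 0.5000
z(H) = 0.842
z(FA) = 0.000
ln β = −½·[z(H)² − z(FA)²] = −0.5 × (0.709 − 0.000) = -0.3545

ln β = -0.35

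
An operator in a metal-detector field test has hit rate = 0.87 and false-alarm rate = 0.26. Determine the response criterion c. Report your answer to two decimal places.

c = -0.24

Φ⁻¹(0.87) = 1.126, Φ⁻¹(0.26) = -0.643
c = −½·[z(H) + z(FA)] = −0.5 × (1.126 + (-0.643)) = -0.2415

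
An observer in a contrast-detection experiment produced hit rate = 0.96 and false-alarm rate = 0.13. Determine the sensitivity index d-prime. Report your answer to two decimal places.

z(H) = 1.7507
z(FA) = -1.1264
d' = z(H) − z(FA) = 1.7507 − (-1.1264) = 2.8771

d-prime = 2.88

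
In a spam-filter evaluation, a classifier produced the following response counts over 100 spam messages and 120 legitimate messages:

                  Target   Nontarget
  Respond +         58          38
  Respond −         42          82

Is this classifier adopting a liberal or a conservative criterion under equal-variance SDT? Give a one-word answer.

conservative

z(H) = 0.202, z(FA) = -0.477
c = −½·(z(H) + z(FA)) = 0.1375
c > 0 → conservative criterion (biased toward responding “no”).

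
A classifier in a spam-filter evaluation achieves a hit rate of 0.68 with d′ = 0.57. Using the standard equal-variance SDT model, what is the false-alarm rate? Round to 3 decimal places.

z(hit rate) = z(0.68) = 0.4677
z(FA) = z(H) − d' = 0.4677 − 0.57 = -0.1023
false-alarm rate = Φ(-0.1023) = 0.4593

false-alarm rate = 0.459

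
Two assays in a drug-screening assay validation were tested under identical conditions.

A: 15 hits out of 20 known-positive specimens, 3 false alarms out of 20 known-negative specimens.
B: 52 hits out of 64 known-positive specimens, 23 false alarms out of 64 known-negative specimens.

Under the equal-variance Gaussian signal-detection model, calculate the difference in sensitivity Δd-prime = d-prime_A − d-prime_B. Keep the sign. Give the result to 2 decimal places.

A: z(0.7500) = 0.674, z(0.1500) = -1.036, d' = 1.710
B: z(0.8125) = 0.887, z(0.3594) = -0.360, d' = 1.247
Δd' = d'_A − d'_B = 1.710 − 1.247 = 0.463
A has the higher sensitivity.

Δd-prime = 0.46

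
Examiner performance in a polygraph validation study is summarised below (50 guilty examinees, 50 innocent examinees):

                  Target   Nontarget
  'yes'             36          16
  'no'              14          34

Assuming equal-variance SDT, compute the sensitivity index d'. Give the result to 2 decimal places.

H = 36/50 = 0.7200
FA = 16/50 = 0.3200
Φ⁻¹(H) = Φ⁻¹(0.7200) = 0.5828
Φ⁻¹(FA) = Φ⁻¹(0.3200) = -0.4677
d' = z(H) − z(FA) = 0.5828 − (-0.4677) = 1.0505

d' = 1.05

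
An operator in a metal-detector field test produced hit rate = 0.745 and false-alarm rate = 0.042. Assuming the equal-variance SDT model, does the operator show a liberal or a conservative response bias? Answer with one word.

conservative

z(H) = 0.659, z(FA) = -1.728
c = −½·(z(H) + z(FA)) = 0.5345
c > 0 → conservative criterion (biased toward responding “no”).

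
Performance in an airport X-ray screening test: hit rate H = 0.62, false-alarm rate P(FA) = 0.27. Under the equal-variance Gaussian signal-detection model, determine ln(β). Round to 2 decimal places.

z(H) = 0.305
z(FA) = -0.613
ln β = −½·[z(H)² − z(FA)²] = −0.5 × (0.093 − 0.376) = 0.1415

ln β = 0.14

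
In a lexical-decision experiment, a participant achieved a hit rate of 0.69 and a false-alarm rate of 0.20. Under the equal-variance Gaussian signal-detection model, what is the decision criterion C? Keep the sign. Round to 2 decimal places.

C = 0.17

z(H) = z(0.69) = 0.4959
z(FA) = z(0.20) = -0.8416
c = −½·[z(H) + z(FA)] = −0.5 × (0.4959 + (-0.8416)) = 0.17285
c > 0: the participant has a conservative response bias.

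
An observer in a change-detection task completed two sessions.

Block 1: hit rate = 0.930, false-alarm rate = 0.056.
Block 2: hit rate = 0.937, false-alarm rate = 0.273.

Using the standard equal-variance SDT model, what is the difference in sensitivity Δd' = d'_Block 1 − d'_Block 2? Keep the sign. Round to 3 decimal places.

Block 1: z(0.930) = 1.4758, z(0.056) = -1.5893, d' = 3.0651
Block 2: z(0.937) = 1.5301, z(0.273) = -0.6038, d' = 2.1339
Δd' = d'_Block 1 − d'_Block 2 = 3.0651 − 2.1339 = 0.9312
Block 1 has the higher sensitivity.

Δd' = 0.931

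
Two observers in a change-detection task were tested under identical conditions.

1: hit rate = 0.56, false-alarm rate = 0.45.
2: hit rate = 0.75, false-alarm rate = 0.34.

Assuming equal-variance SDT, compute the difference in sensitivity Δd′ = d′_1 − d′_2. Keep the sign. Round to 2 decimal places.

Δd′ = -0.81

1: z(0.56) = 0.151, z(0.45) = -0.126, d' = 0.277
2: z(0.75) = 0.674, z(0.34) = -0.412, d' = 1.086
Δd' = d'_1 − d'_2 = 0.277 − 1.086 = -0.809
2 has the higher sensitivity.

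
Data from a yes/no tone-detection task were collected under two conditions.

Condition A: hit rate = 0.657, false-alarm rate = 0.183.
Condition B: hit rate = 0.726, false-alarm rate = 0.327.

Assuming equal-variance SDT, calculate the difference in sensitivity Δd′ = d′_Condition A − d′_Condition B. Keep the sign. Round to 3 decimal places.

Δd′ = 0.259

Condition A: z(0.657) = 0.4043, z(0.183) = -0.9040, d' = 1.3083
Condition B: z(0.726) = 0.6008, z(0.327) = -0.4482, d' = 1.0490
Δd' = d'_Condition A − d'_Condition B = 1.3083 − 1.0490 = 0.2593
Condition A has the higher sensitivity.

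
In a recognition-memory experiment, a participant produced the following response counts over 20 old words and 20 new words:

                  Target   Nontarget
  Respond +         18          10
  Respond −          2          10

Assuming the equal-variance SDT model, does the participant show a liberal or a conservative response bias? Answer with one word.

z(H) = 1.282, z(FA) = 0.000
c = −½·(z(H) + z(FA)) = -0.641
c < 0 → liberal criterion (biased toward responding “yes”).

liberal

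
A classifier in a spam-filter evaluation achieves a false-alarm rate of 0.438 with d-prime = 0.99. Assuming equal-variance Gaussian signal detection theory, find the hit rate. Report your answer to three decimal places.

z(false-alarm rate) = z(0.438) = -0.1560
z(H) = z(FA) + d' = -0.1560 + 0.99 = 0.8340
hit rate = Φ(0.8340) = 0.7979

hit rate = 0.798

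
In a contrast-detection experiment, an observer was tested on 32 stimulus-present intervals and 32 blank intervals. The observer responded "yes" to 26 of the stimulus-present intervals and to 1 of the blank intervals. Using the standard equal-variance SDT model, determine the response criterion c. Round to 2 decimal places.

c = 0.49

H = 26/32 = 0.8125
FA = 1/32 = 0.0312
Φ⁻¹(H) = Φ⁻¹(0.8125) = 0.887
Φ⁻¹(FA) = Φ⁻¹(0.0312) = -1.863
c = −½·[z(H) + z(FA)] = −0.5 × (0.887 + (-1.863)) = 0.488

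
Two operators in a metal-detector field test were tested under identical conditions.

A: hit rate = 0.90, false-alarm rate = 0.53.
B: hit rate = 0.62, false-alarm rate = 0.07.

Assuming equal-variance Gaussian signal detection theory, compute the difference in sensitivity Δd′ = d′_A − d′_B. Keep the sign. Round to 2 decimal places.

Δd′ = -0.57

A: z(0.90) = 1.282, z(0.53) = 0.075, d' = 1.207
B: z(0.62) = 0.305, z(0.07) = -1.476, d' = 1.781
Δd' = d'_A − d'_B = 1.207 − 1.781 = -0.574
B has the higher sensitivity.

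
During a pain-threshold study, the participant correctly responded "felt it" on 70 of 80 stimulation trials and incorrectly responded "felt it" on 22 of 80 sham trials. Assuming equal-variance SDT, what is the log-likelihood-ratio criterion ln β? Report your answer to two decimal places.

ln β = -0.48

H = 70/80 = 0.8750
FA = 22/80 = 0.2750
z(0.8750) = 1.150, z(0.2750) = -0.598
ln β = −½·[z(H)² − z(FA)²] = −0.5 × (1.323 − 0.358) = -0.4825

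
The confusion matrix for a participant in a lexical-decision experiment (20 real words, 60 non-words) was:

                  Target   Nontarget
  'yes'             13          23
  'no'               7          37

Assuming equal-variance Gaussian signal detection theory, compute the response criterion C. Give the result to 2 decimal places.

C = -0.04

H = 13/20 = 0.6500
FA = 23/60 = 0.3833
z(H) = z(0.6500) = 0.385
z(FA) = z(0.3833) = -0.297
c = −½·[z(H) + z(FA)] = −0.5 × (0.385 + (-0.297)) = -0.044
c < 0: the participant has a liberal response bias.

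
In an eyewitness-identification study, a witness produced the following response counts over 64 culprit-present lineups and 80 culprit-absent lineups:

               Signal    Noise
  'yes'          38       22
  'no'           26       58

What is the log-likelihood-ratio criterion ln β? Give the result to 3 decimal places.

H = 38/64 = 0.5938
FA = 22/80 = 0.2750
z(H) = 0.2373
z(FA) = -0.5978
ln β = −½·[z(H)² − z(FA)²] = −0.5 × (0.0563 − 0.3574) = 0.15055

ln β = 0.151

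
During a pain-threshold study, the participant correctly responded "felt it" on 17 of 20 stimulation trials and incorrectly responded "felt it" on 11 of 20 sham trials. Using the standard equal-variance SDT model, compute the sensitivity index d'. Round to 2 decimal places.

d' = 0.91

H = 17/20 = 0.8500
FA = 11/20 = 0.5500
z(0.8500) = 1.036, z(0.5500) = 0.126
d' = z(H) − z(FA) = 1.036 − 0.126 = 0.910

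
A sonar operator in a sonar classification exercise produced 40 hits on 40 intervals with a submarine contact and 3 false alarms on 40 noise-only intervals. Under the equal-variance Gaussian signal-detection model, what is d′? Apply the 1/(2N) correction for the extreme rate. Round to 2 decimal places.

The hit rate is 40/40 = 1, so apply the 1/(2N) correction: H → 1 − 1/(2·40) = 0.98750.
z(H) = z(0.98750) = 2.241
z(FA) = z(0.07500) = -1.440
d' = 2.241 − (-1.440) = 3.681

d′ = 3.68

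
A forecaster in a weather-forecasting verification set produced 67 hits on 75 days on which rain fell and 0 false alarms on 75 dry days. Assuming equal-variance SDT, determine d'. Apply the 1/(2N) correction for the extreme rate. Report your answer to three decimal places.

The false-alarm rate is 0/75 = 0, so apply the 1/(2N) correction: FA → 1/(2·75) = 0.00667.
z(H) = z(0.89333) = 1.2444
z(FA) = z(0.00667) = -2.4746
d' = 1.2444 − (-2.4746) = 3.7190

d' = 3.719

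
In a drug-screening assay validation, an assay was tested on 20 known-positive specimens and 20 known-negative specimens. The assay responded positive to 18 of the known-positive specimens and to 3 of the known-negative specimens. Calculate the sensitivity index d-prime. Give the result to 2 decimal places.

H = 18/20 = 0.9000
FA = 3/20 = 0.1500
Φ⁻¹(H) = Φ⁻¹(0.9000) = 1.2816
Φ⁻¹(FA) = Φ⁻¹(0.1500) = -1.0364
d' = z(H) − z(FA) = 1.2816 − (-1.0364) = 2.3180

d-prime = 2.32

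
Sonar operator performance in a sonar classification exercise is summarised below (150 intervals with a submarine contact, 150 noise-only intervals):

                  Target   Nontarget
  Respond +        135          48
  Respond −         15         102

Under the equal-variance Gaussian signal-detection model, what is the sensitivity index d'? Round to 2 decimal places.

d' = 1.75

H = 135/150 = 0.9000
FA = 48/150 = 0.3200
z(0.9000) = 1.282, z(0.3200) = -0.468
d' = z(H) − z(FA) = 1.282 − (-0.468) = 1.750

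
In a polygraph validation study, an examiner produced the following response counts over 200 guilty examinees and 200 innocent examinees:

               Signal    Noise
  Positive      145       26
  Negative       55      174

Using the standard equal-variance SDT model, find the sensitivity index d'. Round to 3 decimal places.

H = 145/200 = 0.7250
FA = 26/200 = 0.1300
z(0.7250) = 0.5978, z(0.1300) = -1.1264
d' = z(H) − z(FA) = 0.5978 − (-1.1264) = 1.7242

d' = 1.724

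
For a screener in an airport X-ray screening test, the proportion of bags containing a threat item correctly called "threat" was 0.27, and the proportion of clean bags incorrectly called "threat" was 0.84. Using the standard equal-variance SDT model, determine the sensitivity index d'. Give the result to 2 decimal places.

d' = -1.61

z(H) = z(0.27) = -0.6128
z(FA) = z(0.84) = 0.9945
d' = z(H) − z(FA) = -0.6128 − 0.9945 = -1.6073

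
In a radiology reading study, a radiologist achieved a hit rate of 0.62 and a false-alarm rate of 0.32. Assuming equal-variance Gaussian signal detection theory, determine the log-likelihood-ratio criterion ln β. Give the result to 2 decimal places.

ln β = 0.06

z(0.62) = 0.305, z(0.32) = -0.468
ln β = −½·[z(H)² − z(FA)²] = −0.5 × (0.093 − 0.219) = 0.063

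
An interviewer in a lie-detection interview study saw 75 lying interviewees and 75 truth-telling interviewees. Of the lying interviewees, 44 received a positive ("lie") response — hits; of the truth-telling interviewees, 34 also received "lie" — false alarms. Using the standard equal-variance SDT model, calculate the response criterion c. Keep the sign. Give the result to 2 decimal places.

H = 44/75 = 0.5867
FA = 34/75 = 0.4533
z(H) = 0.2191
z(FA) = -0.1173
c = −½·[z(H) + z(FA)] = −0.5 × (0.2191 + (-0.1173)) = -0.0509

c = -0.05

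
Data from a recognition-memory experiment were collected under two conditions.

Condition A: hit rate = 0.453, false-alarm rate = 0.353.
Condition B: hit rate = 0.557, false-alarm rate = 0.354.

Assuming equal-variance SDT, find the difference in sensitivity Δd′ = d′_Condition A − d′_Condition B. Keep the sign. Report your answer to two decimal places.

Condition A: z(0.453) = -0.118, z(0.353) = -0.377, d' = 0.259
Condition B: z(0.557) = 0.143, z(0.354) = -0.375, d' = 0.518
Δd' = d'_Condition A − d'_Condition B = 0.259 − 0.518 = -0.259
Condition B has the higher sensitivity.

Δd′ = -0.26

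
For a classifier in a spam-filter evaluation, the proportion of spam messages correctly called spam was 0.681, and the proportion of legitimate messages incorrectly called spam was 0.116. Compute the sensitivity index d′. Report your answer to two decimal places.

z(H) = 0.4705
z(FA) = -1.1952
d' = z(H) − z(FA) = 0.4705 − (-1.1952) = 1.6657

d′ = 1.67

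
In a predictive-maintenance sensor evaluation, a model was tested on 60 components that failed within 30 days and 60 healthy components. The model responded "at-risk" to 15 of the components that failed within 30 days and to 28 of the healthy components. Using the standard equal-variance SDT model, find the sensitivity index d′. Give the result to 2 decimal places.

H = 15/60 = 0.2500
FA = 28/60 = 0.4667
Φ⁻¹(H) = Φ⁻¹(0.2500) = -0.674
Φ⁻¹(FA) = Φ⁻¹(0.4667) = -0.084
d' = z(H) − z(FA) = -0.674 − (-0.084) = -0.590

d′ = -0.59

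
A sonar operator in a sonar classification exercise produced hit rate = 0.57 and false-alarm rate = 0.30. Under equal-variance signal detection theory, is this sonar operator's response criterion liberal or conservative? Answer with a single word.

conservative

z(H) = 0.176, z(FA) = -0.524
c = −½·(z(H) + z(FA)) = 0.174
c > 0 → conservative criterion (biased toward responding “no”).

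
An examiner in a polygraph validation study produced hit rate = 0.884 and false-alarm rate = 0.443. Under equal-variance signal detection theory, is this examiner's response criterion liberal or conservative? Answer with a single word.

liberal

z(H) = 1.195, z(FA) = -0.143
c = −½·(z(H) + z(FA)) = -0.526
c < 0 → liberal criterion (biased toward responding “yes”).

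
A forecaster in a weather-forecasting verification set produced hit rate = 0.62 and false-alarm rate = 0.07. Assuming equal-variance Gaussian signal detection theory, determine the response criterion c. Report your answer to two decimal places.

c = 0.59

Φ⁻¹(H) = Φ⁻¹(0.62) = 0.305
Φ⁻¹(FA) = Φ⁻¹(0.07) = -1.476
c = −½·[z(H) + z(FA)] = −0.5 × (0.305 + (-1.476)) = 0.5855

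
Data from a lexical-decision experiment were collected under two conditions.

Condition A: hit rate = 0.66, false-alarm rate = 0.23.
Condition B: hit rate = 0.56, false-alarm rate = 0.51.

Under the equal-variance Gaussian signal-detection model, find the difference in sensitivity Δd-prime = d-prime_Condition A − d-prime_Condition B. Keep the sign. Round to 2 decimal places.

Δd-prime = 1.03

Condition A: z(0.66) = 0.412, z(0.23) = -0.739, d' = 1.151
Condition B: z(0.56) = 0.151, z(0.51) = 0.025, d' = 0.126
Δd' = d'_Condition A − d'_Condition B = 1.151 − 0.126 = 1.025
Condition A has the higher sensitivity.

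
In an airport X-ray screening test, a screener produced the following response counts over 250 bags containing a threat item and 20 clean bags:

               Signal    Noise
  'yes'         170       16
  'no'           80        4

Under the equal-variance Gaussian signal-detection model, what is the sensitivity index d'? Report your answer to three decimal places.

d' = -0.374

H = 170/250 = 0.6800
FA = 16/20 = 0.8000
z(H) = z(0.6800) = 0.4677
z(FA) = z(0.8000) = 0.8416
d' = z(H) − z(FA) = 0.4677 − 0.8416 = -0.3739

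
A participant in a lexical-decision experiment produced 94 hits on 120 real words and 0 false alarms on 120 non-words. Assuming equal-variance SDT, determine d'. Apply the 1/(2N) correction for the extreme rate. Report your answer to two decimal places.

d' = 3.42

The false-alarm rate is 0/120 = 0, so apply the 1/(2N) correction: FA → 1/(2·120) = 0.00417.
z(H) = z(0.78333) = 0.783
z(FA) = z(0.00417) = -2.638
d' = 0.783 − (-2.638) = 3.421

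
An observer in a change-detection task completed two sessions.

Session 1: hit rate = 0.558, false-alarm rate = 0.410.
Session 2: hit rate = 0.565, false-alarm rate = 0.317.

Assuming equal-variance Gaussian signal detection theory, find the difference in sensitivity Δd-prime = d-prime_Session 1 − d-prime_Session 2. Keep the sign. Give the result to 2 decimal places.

Δd-prime = -0.27

Session 1: z(0.558) = 0.146, z(0.410) = -0.228, d' = 0.374
Session 2: z(0.565) = 0.164, z(0.317) = -0.476, d' = 0.640
Δd' = d'_Session 1 − d'_Session 2 = 0.374 − 0.640 = -0.266
Session 2 has the higher sensitivity.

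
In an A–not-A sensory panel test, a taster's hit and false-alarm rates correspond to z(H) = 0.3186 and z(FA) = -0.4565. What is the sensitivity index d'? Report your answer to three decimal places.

d' = 0.775

d' = z(H) − z(FA) = 0.3186 − (-0.4565) = 0.7751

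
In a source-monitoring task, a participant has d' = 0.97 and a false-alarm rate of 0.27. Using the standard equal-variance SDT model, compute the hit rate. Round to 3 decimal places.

hit rate = 0.640

z(false-alarm rate) = z(0.27) = -0.6128
z(H) = z(FA) + d' = -0.6128 + 0.97 = 0.3572
hit rate = Φ(0.3572) = 0.6395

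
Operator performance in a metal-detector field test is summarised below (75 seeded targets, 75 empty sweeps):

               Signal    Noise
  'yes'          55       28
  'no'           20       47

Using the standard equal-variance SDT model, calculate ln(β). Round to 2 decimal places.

H = 55/75 = 0.7333
FA = 28/75 = 0.3733
Φ⁻¹(0.7333) = 0.623, Φ⁻¹(0.3733) = -0.323
ln β = −½·[z(H)² − z(FA)²] = −0.5 × (0.388 − 0.104) = -0.142

ln β = -0.14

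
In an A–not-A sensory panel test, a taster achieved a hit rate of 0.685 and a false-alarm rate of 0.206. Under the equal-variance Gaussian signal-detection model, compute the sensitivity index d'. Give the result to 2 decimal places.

d' = 1.30

z(0.685) = 0.4817, z(0.206) = -0.8204
d' = z(H) − z(FA) = 0.4817 − (-0.8204) = 1.3021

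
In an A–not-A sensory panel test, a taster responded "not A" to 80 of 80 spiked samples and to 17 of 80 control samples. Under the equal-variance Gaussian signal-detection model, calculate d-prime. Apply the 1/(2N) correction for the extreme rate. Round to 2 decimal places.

d-prime = 3.30

The hit rate is 80/80 = 1, so apply the 1/(2N) correction: H → 1 − 1/(2·80) = 0.99375.
z(H) = z(0.99375) = 2.498
z(FA) = z(0.21250) = -0.798
d' = 2.498 − (-0.798) = 3.296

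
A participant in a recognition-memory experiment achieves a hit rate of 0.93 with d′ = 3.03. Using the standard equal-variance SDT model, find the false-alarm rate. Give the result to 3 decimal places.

false-alarm rate = 0.060

z(hit rate) = z(0.93) = 1.4758
z(FA) = z(H) − d' = 1.4758 − 3.03 = -1.5542
false-alarm rate = Φ(-1.5542) = 0.0601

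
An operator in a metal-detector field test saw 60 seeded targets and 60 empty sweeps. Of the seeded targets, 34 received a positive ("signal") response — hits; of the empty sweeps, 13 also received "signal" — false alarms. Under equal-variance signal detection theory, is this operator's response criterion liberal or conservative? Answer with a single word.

z(H) = 0.168, z(FA) = -0.784
c = −½·(z(H) + z(FA)) = 0.308
c > 0 → conservative criterion (biased toward responding “no”).

conservative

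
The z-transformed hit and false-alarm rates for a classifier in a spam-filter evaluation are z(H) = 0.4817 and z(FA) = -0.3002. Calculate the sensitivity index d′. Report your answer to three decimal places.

d′ = 0.782

d' = z(H) − z(FA) = 0.4817 − (-0.3002) = 0.7819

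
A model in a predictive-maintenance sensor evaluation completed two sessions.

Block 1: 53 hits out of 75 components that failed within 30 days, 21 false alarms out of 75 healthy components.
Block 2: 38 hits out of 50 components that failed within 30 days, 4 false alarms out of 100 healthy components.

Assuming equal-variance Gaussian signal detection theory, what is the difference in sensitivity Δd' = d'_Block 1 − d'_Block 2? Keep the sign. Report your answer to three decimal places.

Block 1: z(0.7067) = 0.5438, z(0.2800) = -0.5828, d' = 1.1266
Block 2: z(0.7600) = 0.7063, z(0.0400) = -1.7507, d' = 2.4570
Δd' = d'_Block 1 − d'_Block 2 = 1.1266 − 2.4570 = -1.3304
Block 2 has the higher sensitivity.

Δd' = -1.330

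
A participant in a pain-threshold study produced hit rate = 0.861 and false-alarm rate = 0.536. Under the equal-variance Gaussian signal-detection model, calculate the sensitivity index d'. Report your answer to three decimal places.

Φ⁻¹(H) = Φ⁻¹(0.861) = 1.0848
Φ⁻¹(FA) = Φ⁻¹(0.536) = 0.0904
d' = z(H) − z(FA) = 1.0848 − 0.0904 = 0.9944

d' = 0.994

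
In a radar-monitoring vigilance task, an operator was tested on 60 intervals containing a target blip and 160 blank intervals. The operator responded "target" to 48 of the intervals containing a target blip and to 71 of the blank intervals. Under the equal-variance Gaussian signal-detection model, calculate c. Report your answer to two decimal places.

c = -0.35

H = 48/60 = 0.8000
FA = 71/160 = 0.4437
Φ⁻¹(H) = Φ⁻¹(0.8000) = 0.8416
Φ⁻¹(FA) = Φ⁻¹(0.4437) = -0.1416
c = −½·[z(H) + z(FA)] = −0.5 × (0.8416 + (-0.1416)) = -0.3500
c < 0: the operator has a liberal response bias.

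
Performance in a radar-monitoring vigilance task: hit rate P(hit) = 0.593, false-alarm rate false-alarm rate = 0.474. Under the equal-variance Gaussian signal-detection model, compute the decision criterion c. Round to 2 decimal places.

z(H) = z(0.593) = 0.235
z(FA) = z(0.474) = -0.065
c = −½·[z(H) + z(FA)] = −0.5 × (0.235 + (-0.065)) = -0.085
c < 0: the operator has a liberal response bias.

c = -0.09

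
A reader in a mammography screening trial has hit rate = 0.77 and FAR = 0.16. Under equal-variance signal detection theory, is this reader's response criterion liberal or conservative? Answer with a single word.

conservative

z(H) = 0.739, z(FA) = -0.994
c = −½·(z(H) + z(FA)) = 0.1275
c > 0 → conservative criterion (biased toward responding “no”).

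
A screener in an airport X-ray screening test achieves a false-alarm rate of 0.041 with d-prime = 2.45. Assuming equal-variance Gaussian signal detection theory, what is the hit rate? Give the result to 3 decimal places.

hit rate = 0.761

z(false-alarm rate) = z(0.041) = -1.7392
z(H) = z(FA) + d' = -1.7392 + 2.45 = 0.7108
hit rate = Φ(0.7108) = 0.7614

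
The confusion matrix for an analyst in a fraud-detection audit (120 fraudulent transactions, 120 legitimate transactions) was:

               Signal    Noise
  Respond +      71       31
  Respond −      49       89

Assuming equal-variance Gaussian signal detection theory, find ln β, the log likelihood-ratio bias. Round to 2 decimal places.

H = 71/120 = 0.5917
FA = 31/120 = 0.2583
z(H) = 0.232
z(FA) = -0.649
ln β = −½·[z(H)² − z(FA)²] = −0.5 × (0.054 − 0.421) = 0.1835

ln β = 0.18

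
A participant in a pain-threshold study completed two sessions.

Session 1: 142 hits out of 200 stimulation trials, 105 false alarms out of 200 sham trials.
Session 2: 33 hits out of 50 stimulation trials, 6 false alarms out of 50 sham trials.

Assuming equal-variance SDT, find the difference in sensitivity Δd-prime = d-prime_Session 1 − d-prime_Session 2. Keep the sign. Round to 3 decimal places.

Δd-prime = -1.097

Session 1: z(0.7100) = 0.5534, z(0.5250) = 0.0627, d' = 0.4907
Session 2: z(0.6600) = 0.4125, z(0.1200) = -1.1750, d' = 1.5875
Δd' = d'_Session 1 − d'_Session 2 = 0.4907 − 1.5875 = -1.0968
Session 2 has the higher sensitivity.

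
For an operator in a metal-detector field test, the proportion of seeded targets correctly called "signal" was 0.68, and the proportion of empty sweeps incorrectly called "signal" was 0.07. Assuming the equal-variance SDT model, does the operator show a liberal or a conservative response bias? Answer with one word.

z(H) = 0.468, z(FA) = -1.476
c = −½·(z(H) + z(FA)) = 0.504
c > 0 → conservative criterion (biased toward responding “no”).

conservative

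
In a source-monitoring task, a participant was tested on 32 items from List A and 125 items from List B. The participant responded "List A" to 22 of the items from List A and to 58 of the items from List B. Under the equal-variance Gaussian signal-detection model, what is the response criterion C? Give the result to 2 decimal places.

H = 22/32 = 0.6875
FA = 58/125 = 0.4640
Φ⁻¹(0.6875) = 0.489, Φ⁻¹(0.4640) = -0.090
c = −½·[z(H) + z(FA)] = −0.5 × (0.489 + (-0.090)) = -0.1995
c < 0: the participant has a liberal response bias.

C = -0.20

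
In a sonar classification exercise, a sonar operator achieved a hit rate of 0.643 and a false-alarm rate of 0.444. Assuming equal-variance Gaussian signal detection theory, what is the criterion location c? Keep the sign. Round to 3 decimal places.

Φ⁻¹(0.643) = 0.3665, Φ⁻¹(0.444) = -0.1408
c = −½·[z(H) + z(FA)] = −0.5 × (0.3665 + (-0.1408)) = -0.11285
c < 0: the sonar operator has a liberal response bias.

c = -0.113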